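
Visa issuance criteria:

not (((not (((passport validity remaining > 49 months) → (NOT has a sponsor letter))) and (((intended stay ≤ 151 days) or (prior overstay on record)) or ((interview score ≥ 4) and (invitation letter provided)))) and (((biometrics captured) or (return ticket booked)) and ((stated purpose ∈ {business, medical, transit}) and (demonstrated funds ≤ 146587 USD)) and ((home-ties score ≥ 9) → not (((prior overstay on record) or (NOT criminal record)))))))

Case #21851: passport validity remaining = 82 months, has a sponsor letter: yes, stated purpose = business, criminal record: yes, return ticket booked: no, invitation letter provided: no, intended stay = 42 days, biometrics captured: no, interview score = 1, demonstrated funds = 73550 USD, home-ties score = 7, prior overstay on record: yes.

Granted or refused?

Granted

Atomic conditions:
  passport validity remaining > 49 months: 82 > 49 is true
  NOT has a sponsor letter: yes → false
  intended stay ≤ 151 days: 42 ≤ 151 is true
  prior overstay on record: yes → true
  interview score ≥ 4: 1 ≥ 4 is false
  invitation letter provided: no → false
  biometrics captured: no → false
  return ticket booked: no → false
  stated purpose ∈ {business, medical, transit}: business is in the set → true
  demonstrated funds ≤ 146587 USD: 73550 ≤ 146587 is true
  home-ties score ≥ 9: 7 ≥ 9 is false
  NOT criminal record: yes → false
Combine:
[1.1.1.1] true → false = false
[1.1.1] NOT false = true
[1.1.2.1] true OR true = true
[1.1.2.2] false AND false = false
[1.1.2] true OR false = true
[1.1] true AND true = true
[1.2.1] false OR false = false
[1.2.2] true AND true = true
[1.2.3.2.1] true OR false = true
[1.2.3.2] NOT true = false
[1.2.3] false → false (antecedent false ⇒ implication holds) = true
[1.2] false AND true AND true = false
[1] true AND false = false
[root] NOT false = true
Overall: true → granted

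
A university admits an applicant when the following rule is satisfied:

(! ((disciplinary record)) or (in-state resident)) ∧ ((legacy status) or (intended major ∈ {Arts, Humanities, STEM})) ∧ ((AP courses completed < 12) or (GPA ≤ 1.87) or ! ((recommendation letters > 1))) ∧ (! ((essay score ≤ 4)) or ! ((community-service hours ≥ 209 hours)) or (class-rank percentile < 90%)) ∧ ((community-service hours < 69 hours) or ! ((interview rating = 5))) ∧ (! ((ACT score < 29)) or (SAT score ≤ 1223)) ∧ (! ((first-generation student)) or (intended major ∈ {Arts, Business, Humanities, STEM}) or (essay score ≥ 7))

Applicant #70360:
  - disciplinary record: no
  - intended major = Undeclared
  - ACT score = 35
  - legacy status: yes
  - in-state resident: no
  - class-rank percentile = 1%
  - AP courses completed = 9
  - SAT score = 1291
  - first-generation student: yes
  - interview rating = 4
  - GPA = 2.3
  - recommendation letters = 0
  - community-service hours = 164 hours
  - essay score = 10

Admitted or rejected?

Atomic conditions:
  disciplinary record: no → false
  in-state resident: no → false
  legacy status: yes → true
  intended major ∈ {Arts, Humanities, STEM}: Undeclared is not in the set → false
  AP courses completed < 12: 9 < 12 is true
  GPA ≤ 1.87: 2.3 ≤ 1.87 is false
  recommendation letters > 1: 0 > 1 is false
  essay score ≤ 4: 10 ≤ 4 is false
  community-service hours ≥ 209 hours: 164 ≥ 209 is false
  class-rank percentile < 90%: 1 < 90 is true
  community-service hours < 69 hours: 164 < 69 is false
  interview rating = 5: 4 == 5 is false
  ACT score < 29: 35 < 29 is false
  SAT score ≤ 1223: 1291 ≤ 1223 is false
  first-generation student: yes → true
  intended major ∈ {Arts, Business, Humanities, STEM}: Undeclared is not in the set → false
  essay score ≥ 7: 10 ≥ 7 is true
Combine:
[1.1] NOT false = true
[1] true OR false = true
[2] true OR false = true
[3.3] NOT false = true
[3] true OR false OR true = true
[4.1] NOT false = true
[4.2] NOT false = true
[4] true OR true OR true = true
[5.2] NOT false = true
[5] false OR true = true
[6.1] NOT false = true
[6] true OR false = true
[7.1] NOT true = false
[7] false OR false OR true = true
[root] true AND true AND true AND true AND true AND true AND true = true
Overall: true → admitted

Admitted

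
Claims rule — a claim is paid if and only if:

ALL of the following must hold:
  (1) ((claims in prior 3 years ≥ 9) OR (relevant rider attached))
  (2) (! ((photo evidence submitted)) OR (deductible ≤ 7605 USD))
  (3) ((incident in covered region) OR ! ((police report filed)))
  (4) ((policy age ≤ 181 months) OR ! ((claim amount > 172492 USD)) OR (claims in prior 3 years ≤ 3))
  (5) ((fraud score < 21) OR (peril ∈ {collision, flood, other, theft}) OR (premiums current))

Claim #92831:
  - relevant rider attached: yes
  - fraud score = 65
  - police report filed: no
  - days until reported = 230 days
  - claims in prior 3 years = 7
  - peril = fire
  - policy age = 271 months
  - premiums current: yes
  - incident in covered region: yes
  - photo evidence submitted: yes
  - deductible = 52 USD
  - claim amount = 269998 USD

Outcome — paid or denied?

Denied

Atomic conditions:
  claims in prior 3 years ≥ 9: 7 ≥ 9 is false
  relevant rider attached: yes → true
  photo evidence submitted: yes → true
  deductible ≤ 7605 USD: 52 ≤ 7605 is true
  incident in covered region: yes → true
  police report filed: no → false
  policy age ≤ 181 months: 271 ≤ 181 is false
  claim amount > 172492 USD: 269998 > 172492 is true
  claims in prior 3 years ≤ 3: 7 ≤ 3 is false
  fraud score < 21: 65 < 21 is false
  peril ∈ {collision, flood, other, theft}: fire is not in the set → false
  premiums current: yes → true
Combine:
[1] false OR true = true
[2.1] NOT true = false
[2] false OR true = true
[3.2] NOT false = true
[3] true OR true = true
[4.2] NOT true = false
[4] false OR false OR false = false
[5] false OR false OR true = true
[root] true AND true AND true AND false AND true = false
Overall: false → denied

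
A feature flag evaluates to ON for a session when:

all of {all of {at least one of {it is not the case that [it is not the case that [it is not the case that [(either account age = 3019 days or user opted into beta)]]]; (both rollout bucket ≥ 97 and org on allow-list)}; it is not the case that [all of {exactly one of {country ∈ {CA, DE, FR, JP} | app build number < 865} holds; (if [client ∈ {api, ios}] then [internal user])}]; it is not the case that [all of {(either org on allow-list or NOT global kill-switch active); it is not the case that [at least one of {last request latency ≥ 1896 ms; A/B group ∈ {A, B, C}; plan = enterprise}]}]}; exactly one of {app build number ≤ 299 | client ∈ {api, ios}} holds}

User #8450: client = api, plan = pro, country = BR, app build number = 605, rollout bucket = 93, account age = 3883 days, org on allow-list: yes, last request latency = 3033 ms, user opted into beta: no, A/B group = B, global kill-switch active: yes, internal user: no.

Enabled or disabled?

Atomic conditions:
  account age = 3019 days: 3883 == 3019 is false
  user opted into beta: no → false
  rollout bucket ≥ 97: 93 ≥ 97 is false
  org on allow-list: yes → true
  country ∈ {CA, DE, FR, JP}: BR is not in the set → false
  app build number < 865: 605 < 865 is true
  client ∈ {api, ios}: api is in the set → true
  internal user: no → false
  NOT global kill-switch active: yes → false
  last request latency ≥ 1896 ms: 3033 ≥ 1896 is true
  A/B group ∈ {A, B, C}: B is in the set → true
  plan = enterprise: pro == enterprise is false
  app build number ≤ 299: 605 ≤ 299 is false
Combine:
[1.1.1.1.1.1] false OR false = false
[1.1.1.1.1] NOT false = true
[1.1.1.1] NOT true = false
[1.1.1] NOT false = true
[1.1.2] false AND true = false
[1.1] true OR false = true
[1.2.1.1] exactly-one(false, true) = true
[1.2.1.2] true → false = false
[1.2.1] true AND false = false
[1.2] NOT false = true
[1.3.1.1] true OR false = true
[1.3.1.2.1] true OR true OR false = true
[1.3.1.2] NOT true = false
[1.3.1] true AND false = false
[1.3] NOT false = true
[1] true AND true AND true = true
[2] exactly-one(false, true) = true
[root] true AND true = true
Overall: true → enabled

Enabled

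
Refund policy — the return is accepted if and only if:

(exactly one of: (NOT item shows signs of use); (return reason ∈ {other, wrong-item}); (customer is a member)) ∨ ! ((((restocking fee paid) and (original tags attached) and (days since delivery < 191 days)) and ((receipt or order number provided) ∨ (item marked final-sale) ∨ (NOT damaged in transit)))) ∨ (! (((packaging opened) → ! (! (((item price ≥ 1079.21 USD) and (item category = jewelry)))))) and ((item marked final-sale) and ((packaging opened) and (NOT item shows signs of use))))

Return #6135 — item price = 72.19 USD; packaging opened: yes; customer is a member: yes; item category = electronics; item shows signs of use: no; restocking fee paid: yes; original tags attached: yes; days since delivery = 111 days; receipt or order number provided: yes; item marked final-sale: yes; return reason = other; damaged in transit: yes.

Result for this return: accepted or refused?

Accepted

Atomic conditions:
  NOT item shows signs of use: no → true
  return reason ∈ {other, wrong-item}: other is in the set → true
  customer is a member: yes → true
  restocking fee paid: yes → true
  original tags attached: yes → true
  days since delivery < 191 days: 111 < 191 is true
  receipt or order number provided: yes → true
  item marked final-sale: yes → true
  NOT damaged in transit: yes → false
  packaging opened: yes → true
  item price ≥ 1079.21 USD: 72.19 ≥ 1079.21 is false
  item category = jewelry: electronics == jewelry is false
Combine:
[1] exactly-one(true, true, true) = false
[2.1.1] true AND true AND true = true
[2.1.2] true OR true OR false = true
[2.1] true AND true = true
[2] NOT true = false
[3.1.1.2.1.1] false AND false = false
[3.1.1.2.1] NOT false = true
[3.1.1.2] NOT true = false
[3.1.1] true → false = false
[3.1] NOT false = true
[3.2.2] true AND true = true
[3.2] true AND true = true
[3] true AND true = true
[root] false OR false OR true = true
Overall: true → accepted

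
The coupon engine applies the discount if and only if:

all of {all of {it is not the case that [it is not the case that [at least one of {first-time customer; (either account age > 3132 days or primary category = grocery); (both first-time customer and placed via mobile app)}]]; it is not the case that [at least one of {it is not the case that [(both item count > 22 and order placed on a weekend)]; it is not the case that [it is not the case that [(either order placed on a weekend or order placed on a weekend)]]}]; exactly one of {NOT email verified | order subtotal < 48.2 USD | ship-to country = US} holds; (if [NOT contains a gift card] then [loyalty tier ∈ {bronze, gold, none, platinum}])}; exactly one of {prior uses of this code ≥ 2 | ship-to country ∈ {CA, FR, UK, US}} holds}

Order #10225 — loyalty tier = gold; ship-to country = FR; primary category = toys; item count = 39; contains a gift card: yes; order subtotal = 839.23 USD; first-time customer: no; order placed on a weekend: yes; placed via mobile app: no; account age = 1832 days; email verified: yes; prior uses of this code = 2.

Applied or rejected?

Atomic conditions:
  first-time customer: no → false
  account age > 3132 days: 1832 > 3132 is false
  primary category = grocery: toys == grocery is false
  placed via mobile app: no → false
  item count > 22: 39 > 22 is true
  order placed on a weekend: yes → true
  NOT email verified: yes → false
  order subtotal < 48.2 USD: 839.23 < 48.2 is false
  ship-to country = US: FR == US is false
  NOT contains a gift card: yes → false
  loyalty tier ∈ {bronze, gold, none, platinum}: gold is in the set → true
  prior uses of this code ≥ 2: 2 ≥ 2 is true
  ship-to country ∈ {CA, FR, UK, US}: FR is in the set → true
Combine:
[1.1.1.1.2] false OR false = false
[1.1.1.1.3] false AND false = false
[1.1.1.1] false OR false OR false = false
[1.1.1] NOT false = true
[1.1] NOT true = false
[1.2.1.1.1] true AND true = true
[1.2.1.1] NOT true = false
[1.2.1.2.1.1] true OR true = true
[1.2.1.2.1] NOT true = false
[1.2.1.2] NOT false = true
[1.2.1] false OR true = true
[1.2] NOT true = false
[1.3] exactly-one(false, false, false) = false
[1.4] false → true (antecedent false ⇒ implication holds) = true
[1] false AND false AND false AND true = false
[2] exactly-one(true, true) = false
[root] false AND false = false
Overall: false → rejected

Rejected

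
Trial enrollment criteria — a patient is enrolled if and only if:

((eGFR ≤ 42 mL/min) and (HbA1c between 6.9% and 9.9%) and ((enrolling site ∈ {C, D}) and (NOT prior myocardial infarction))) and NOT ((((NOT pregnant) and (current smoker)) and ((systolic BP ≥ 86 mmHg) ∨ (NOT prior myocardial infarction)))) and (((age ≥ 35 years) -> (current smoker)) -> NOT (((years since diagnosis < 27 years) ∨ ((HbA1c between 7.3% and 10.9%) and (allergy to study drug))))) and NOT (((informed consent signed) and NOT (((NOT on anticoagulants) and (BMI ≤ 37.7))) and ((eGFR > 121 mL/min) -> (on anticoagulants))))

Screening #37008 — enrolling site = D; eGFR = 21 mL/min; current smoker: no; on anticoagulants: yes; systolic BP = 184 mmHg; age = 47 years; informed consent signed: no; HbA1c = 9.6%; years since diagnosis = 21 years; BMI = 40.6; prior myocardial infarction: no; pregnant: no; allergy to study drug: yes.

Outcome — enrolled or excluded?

Enrolled

Atomic conditions:
  eGFR ≤ 42 mL/min: 21 ≤ 42 is true
  HbA1c between 6.9% and 9.9%: 9.6 in [6.9, 9.9] is true
  enrolling site ∈ {C, D}: D is in the set → true
  NOT prior myocardial infarction: no → true
  NOT pregnant: no → true
  current smoker: no → false
  systolic BP ≥ 86 mmHg: 184 ≥ 86 is true
  age ≥ 35 years: 47 ≥ 35 is true
  years since diagnosis < 27 years: 21 < 27 is true
  HbA1c between 7.3% and 10.9%: 9.6 in [7.3, 10.9] is true
  allergy to study drug: yes → true
  informed consent signed: no → false
  NOT on anticoagulants: yes → false
  BMI ≤ 37.7: 40.6 ≤ 37.7 is false
  eGFR > 121 mL/min: 21 > 121 is false
  on anticoagulants: yes → true
Combine:
[1.3] true AND true = true
[1] true AND true AND true = true
[2.1.1] true AND false = false
[2.1.2] true OR true = true
[2.1] false AND true = false
[2] NOT false = true
[3.1] true → false = false
[3.2.1.2] true AND true = true
[3.2.1] true OR true = true
[3.2] NOT true = false
[3] false → false (antecedent false ⇒ implication holds) = true
[4.1.2.1] false AND false = false
[4.1.2] NOT false = true
[4.1.3] false → true (antecedent false ⇒ implication holds) = true
[4.1] false AND true AND true = false
[4] NOT false = true
[root] true AND true AND true AND true = true
Overall: true → enrolled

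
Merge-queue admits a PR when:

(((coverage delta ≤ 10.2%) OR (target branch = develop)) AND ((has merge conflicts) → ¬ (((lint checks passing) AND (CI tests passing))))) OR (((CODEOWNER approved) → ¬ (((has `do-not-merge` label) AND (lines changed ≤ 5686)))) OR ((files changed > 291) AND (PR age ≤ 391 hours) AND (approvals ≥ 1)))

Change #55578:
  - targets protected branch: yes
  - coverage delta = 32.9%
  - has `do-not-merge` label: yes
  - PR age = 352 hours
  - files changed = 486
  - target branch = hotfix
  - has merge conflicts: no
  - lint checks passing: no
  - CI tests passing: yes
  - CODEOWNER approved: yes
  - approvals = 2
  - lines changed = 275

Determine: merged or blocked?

Merged

Atomic conditions:
  coverage delta ≤ 10.2%: 32.9 ≤ 10.2 is false
  target branch = develop: hotfix == develop is false
  has merge conflicts: no → false
  lint checks passing: no → false
  CI tests passing: yes → true
  CODEOWNER approved: yes → true
  has `do-not-merge` label: yes → true
  lines changed ≤ 5686: 275 ≤ 5686 is true
  files changed > 291: 486 > 291 is true
  PR age ≤ 391 hours: 352 ≤ 391 is true
  approvals ≥ 1: 2 ≥ 1 is true
Combine:
[1.1] false OR false = false
[1.2.2.1] false AND true = false
[1.2.2] NOT false = true
[1.2] false → true (antecedent false ⇒ implication holds) = true
[1] false AND true = false
[2.1.2.1] true AND true = true
[2.1.2] NOT true = false
[2.1] true → false = false
[2.2] true AND true AND true = true
[2] false OR true = true
[root] false OR true = true
Overall: true → merged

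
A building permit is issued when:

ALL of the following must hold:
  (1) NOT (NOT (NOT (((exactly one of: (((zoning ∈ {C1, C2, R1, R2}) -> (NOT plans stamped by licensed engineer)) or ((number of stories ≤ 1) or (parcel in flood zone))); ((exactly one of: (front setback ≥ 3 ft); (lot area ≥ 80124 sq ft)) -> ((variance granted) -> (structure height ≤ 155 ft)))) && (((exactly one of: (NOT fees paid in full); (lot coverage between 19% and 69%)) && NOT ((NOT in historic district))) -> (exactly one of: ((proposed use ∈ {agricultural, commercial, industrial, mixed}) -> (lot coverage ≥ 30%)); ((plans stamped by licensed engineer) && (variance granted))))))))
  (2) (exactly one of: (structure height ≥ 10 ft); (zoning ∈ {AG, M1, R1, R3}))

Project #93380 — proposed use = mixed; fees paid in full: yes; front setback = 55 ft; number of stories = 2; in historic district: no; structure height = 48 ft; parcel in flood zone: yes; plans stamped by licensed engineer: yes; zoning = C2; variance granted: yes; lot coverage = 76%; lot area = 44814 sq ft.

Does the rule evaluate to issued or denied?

Issued

Atomic conditions:
  zoning ∈ {C1, C2, R1, R2}: C2 is in the set → true
  NOT plans stamped by licensed engineer: yes → false
  number of stories ≤ 1: 2 ≤ 1 is false
  parcel in flood zone: yes → true
  front setback ≥ 3 ft: 55 ≥ 3 is true
  lot area ≥ 80124 sq ft: 44814 ≥ 80124 is false
  variance granted: yes → true
  structure height ≤ 155 ft: 48 ≤ 155 is true
  NOT fees paid in full: yes → false
  lot coverage between 19% and 69%: 76 in [19, 69] is false
  NOT in historic district: no → true
  proposed use ∈ {agricultural, commercial, industrial, mixed}: mixed is in the set → true
  lot coverage ≥ 30%: 76 ≥ 30 is true
  plans stamped by licensed engineer: yes → true
  structure height ≥ 10 ft: 48 ≥ 10 is true
  zoning ∈ {AG, M1, R1, R3}: C2 is not in the set → false
Combine:
[1.1.1.1.1.1.1] true → false = false
[1.1.1.1.1.1.2] false OR true = true
[1.1.1.1.1.1] false OR true = true
[1.1.1.1.1.2.1] exactly-one(true, false) = true
[1.1.1.1.1.2.2] true → true = true
[1.1.1.1.1.2] true → true = true
[1.1.1.1.1] exactly-one(true, true) = false
[1.1.1.1.2.1.1] exactly-one(false, false) = false
[1.1.1.1.2.1.2] NOT true = false
[1.1.1.1.2.1] false AND false = false
[1.1.1.1.2.2.1] true → true = true
[1.1.1.1.2.2.2] true AND true = true
[1.1.1.1.2.2] exactly-one(true, true) = false
[1.1.1.1.2] false → false (antecedent false ⇒ implication holds) = true
[1.1.1.1] false AND true = false
[1.1.1] NOT false = true
[1.1] NOT true = false
[1] NOT false = true
[2] exactly-one(true, false) = true
[root] true AND true = true
Overall: true → issued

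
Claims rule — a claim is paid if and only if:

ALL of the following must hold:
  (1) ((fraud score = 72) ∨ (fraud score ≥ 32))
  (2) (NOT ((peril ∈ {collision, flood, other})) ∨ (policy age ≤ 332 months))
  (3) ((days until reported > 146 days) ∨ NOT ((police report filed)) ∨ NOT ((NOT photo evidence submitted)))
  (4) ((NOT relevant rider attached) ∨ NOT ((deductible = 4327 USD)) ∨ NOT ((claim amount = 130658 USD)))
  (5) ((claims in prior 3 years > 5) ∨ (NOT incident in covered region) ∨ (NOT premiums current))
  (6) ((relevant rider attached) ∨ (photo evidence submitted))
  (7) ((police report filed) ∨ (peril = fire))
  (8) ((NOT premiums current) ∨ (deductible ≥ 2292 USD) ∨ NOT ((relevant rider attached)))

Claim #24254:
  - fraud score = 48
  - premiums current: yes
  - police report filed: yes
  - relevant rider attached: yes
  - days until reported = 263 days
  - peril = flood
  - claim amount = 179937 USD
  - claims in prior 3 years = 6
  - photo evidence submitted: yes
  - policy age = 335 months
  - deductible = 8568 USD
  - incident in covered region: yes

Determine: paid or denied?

Atomic conditions:
  fraud score = 72: 48 == 72 is false
  fraud score ≥ 32: 48 ≥ 32 is true
  peril ∈ {collision, flood, other}: flood is in the set → true
  policy age ≤ 332 months: 335 ≤ 332 is false
  days until reported > 146 days: 263 > 146 is true
  police report filed: yes → true
  NOT photo evidence submitted: yes → false
  NOT relevant rider attached: yes → false
  deductible = 4327 USD: 8568 == 4327 is false
  claim amount = 130658 USD: 179937 == 130658 is false
  claims in prior 3 years > 5: 6 > 5 is true
  NOT incident in covered region: yes → false
  NOT premiums current: yes → false
  relevant rider attached: yes → true
  photo evidence submitted: yes → true
  peril = fire: flood == fire is false
  deductible ≥ 2292 USD: 8568 ≥ 2292 is true
Combine:
[1] false OR true = true
[2.1] NOT true = false
[2] false OR false = false
[3.2] NOT true = false
[3.3] NOT false = true
[3] true OR false OR true = true
[4.2] NOT false = true
[4.3] NOT false = true
[4] false OR true OR true = true
[5] true OR false OR false = true
[6] true OR true = true
[7] true OR false = true
[8.3] NOT true = false
[8] false OR true OR false = true
[root] true AND false AND true AND true AND true AND true AND true AND true = false
Overall: false → denied

Denied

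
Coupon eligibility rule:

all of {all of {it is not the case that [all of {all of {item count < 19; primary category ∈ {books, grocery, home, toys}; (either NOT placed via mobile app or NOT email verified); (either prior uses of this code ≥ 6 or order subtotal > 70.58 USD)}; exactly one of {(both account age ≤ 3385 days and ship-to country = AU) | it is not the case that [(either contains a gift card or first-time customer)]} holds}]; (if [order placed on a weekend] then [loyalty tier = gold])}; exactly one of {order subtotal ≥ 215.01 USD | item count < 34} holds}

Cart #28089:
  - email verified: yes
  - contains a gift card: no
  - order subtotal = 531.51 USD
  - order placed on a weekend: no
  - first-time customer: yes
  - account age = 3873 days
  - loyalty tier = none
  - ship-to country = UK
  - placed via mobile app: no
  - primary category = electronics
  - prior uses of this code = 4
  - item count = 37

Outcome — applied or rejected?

Atomic conditions:
  item count < 19: 37 < 19 is false
  primary category ∈ {books, grocery, home, toys}: electronics is not in the set → false
  NOT placed via mobile app: no → true
  NOT email verified: yes → false
  prior uses of this code ≥ 6: 4 ≥ 6 is false
  order subtotal > 70.58 USD: 531.51 > 70.58 is true
  account age ≤ 3385 days: 3873 ≤ 3385 is false
  ship-to country = AU: UK == AU is false
  contains a gift card: no → false
  first-time customer: yes → true
  order placed on a weekend: no → false
  loyalty tier = gold: none == gold is false
  order subtotal ≥ 215.01 USD: 531.51 ≥ 215.01 is true
  item count < 34: 37 < 34 is false
Combine:
[1.1.1.1.3] true OR false = true
[1.1.1.1.4] false OR true = true
[1.1.1.1] false AND false AND true AND true = false
[1.1.1.2.1] false AND false = false
[1.1.1.2.2.1] false OR true = true
[1.1.1.2.2] NOT true = false
[1.1.1.2] exactly-one(false, false) = false
[1.1.1] false AND false = false
[1.1] NOT false = true
[1.2] false → false (antecedent false ⇒ implication holds) = true
[1] true AND true = true
[2] exactly-one(true, false) = true
[root] true AND true = true
Overall: true → applied

Applied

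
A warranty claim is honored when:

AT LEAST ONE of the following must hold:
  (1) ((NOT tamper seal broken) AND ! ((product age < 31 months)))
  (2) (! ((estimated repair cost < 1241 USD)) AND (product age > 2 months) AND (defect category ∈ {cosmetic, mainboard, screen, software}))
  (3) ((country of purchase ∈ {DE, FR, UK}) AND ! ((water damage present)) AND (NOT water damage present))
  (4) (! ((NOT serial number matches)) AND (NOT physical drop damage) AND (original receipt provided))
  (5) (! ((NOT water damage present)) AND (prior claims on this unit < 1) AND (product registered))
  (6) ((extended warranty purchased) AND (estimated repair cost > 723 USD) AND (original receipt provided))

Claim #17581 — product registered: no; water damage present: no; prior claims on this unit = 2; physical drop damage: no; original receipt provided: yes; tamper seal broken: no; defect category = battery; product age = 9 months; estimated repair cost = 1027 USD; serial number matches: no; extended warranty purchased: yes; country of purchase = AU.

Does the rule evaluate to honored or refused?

Atomic conditions:
  NOT tamper seal broken: no → true
  product age < 31 months: 9 < 31 is true
  estimated repair cost < 1241 USD: 1027 < 1241 is true
  product age > 2 months: 9 > 2 is true
  defect category ∈ {cosmetic, mainboard, screen, software}: battery is not in the set → false
  country of purchase ∈ {DE, FR, UK}: AU is not in the set → false
  water damage present: no → false
  NOT water damage present: no → true
  NOT serial number matches: no → true
  NOT physical drop damage: no → true
  original receipt provided: yes → true
  prior claims on this unit < 1: 2 < 1 is false
  product registered: no → false
  extended warranty purchased: yes → true
  estimated repair cost > 723 USD: 1027 > 723 is true
Combine:
[1.2] NOT true = false
[1] true AND false = false
[2.1] NOT true = false
[2] false AND true AND false = false
[3.2] NOT false = true
[3] false AND true AND true = false
[4.1] NOT true = false
[4] false AND true AND true = false
[5.1] NOT true = false
[5] false AND false AND false = false
[6] true AND true AND true = true
[root] false OR false OR false OR false OR false OR true = true
Overall: true → honored

Honored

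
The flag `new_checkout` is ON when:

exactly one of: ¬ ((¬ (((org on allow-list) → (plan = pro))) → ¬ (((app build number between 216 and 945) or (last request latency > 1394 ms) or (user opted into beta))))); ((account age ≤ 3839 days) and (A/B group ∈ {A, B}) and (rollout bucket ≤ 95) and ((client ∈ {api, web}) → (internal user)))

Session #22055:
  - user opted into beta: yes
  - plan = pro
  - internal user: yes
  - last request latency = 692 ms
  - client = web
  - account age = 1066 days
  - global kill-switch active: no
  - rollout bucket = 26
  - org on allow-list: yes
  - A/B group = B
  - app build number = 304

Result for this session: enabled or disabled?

Atomic conditions:
  org on allow-list: yes → true
  plan = pro: pro == pro is true
  app build number between 216 and 945: 304 in [216, 945] is true
  last request latency > 1394 ms: 692 > 1394 is false
  user opted into beta: yes → true
  account age ≤ 3839 days: 1066 ≤ 3839 is true
  A/B group ∈ {A, B}: B is in the set → true
  rollout bucket ≤ 95: 26 ≤ 95 is true
  client ∈ {api, web}: web is in the set → true
  internal user: yes → true
Combine:
[1.1.1.1] true → true = true
[1.1.1] NOT true = false
[1.1.2.1] true OR false OR true = true
[1.1.2] NOT true = false
[1.1] false → false (antecedent false ⇒ implication holds) = true
[1] NOT true = false
[2.4] true → true = true
[2] true AND true AND true AND true = true
[root] exactly-one(false, true) = true
Overall: true → enabled

Enabled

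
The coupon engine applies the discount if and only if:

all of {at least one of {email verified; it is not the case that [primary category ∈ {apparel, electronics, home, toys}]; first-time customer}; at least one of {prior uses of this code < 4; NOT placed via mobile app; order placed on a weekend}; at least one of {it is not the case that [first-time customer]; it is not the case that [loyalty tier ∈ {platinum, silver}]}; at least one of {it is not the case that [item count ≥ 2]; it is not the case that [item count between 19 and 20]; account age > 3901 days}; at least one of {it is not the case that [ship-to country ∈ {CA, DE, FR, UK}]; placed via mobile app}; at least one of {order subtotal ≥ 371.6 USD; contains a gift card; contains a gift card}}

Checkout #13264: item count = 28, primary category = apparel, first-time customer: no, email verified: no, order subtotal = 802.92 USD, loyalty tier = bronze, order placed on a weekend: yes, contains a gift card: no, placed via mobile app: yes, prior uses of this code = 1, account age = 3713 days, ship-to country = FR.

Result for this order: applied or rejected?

Rejected

Atomic conditions:
  email verified: no → false
  primary category ∈ {apparel, electronics, home, toys}: apparel is in the set → true
  first-time customer: no → false
  prior uses of this code < 4: 1 < 4 is true
  NOT placed via mobile app: yes → false
  order placed on a weekend: yes → true
  loyalty tier ∈ {platinum, silver}: bronze is not in the set → false
  item count ≥ 2: 28 ≥ 2 is true
  item count between 19 and 20: 28 in [19, 20] is false
  account age > 3901 days: 3713 > 3901 is false
  ship-to country ∈ {CA, DE, FR, UK}: FR is in the set → true
  placed via mobile app: yes → true
  order subtotal ≥ 371.6 USD: 802.92 ≥ 371.6 is true
  contains a gift card: no → false
Combine:
[1.2] NOT true = false
[1] false OR false OR false = false
[2] true OR false OR true = true
[3.1] NOT false = true
[3.2] NOT false = true
[3] true OR true = true
[4.1] NOT true = false
[4.2] NOT false = true
[4] false OR true OR false = true
[5.1] NOT true = false
[5] false OR true = true
[6] true OR false OR false = true
[root] false AND true AND true AND true AND true AND true = false
Overall: false → rejected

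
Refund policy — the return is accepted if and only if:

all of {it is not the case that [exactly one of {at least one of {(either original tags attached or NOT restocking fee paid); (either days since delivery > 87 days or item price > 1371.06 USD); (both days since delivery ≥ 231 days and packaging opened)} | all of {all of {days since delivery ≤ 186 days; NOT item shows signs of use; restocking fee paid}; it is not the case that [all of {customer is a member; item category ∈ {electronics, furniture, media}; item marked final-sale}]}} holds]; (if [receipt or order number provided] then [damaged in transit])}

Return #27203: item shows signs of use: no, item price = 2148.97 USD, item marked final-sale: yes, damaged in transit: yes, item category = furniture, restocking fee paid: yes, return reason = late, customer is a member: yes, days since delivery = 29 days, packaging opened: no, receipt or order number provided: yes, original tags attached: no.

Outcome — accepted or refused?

Refused

Atomic conditions:
  original tags attached: no → false
  NOT restocking fee paid: yes → false
  days since delivery > 87 days: 29 > 87 is false
  item price > 1371.06 USD: 2148.97 > 1371.06 is true
  days since delivery ≥ 231 days: 29 ≥ 231 is false
  packaging opened: no → false
  days since delivery ≤ 186 days: 29 ≤ 186 is true
  NOT item shows signs of use: no → true
  restocking fee paid: yes → true
  customer is a member: yes → true
  item category ∈ {electronics, furniture, media}: furniture is in the set → true
  item marked final-sale: yes → true
  receipt or order number provided: yes → true
  damaged in transit: yes → true
Combine:
[1.1.1.1] false OR false = false
[1.1.1.2] false OR true = true
[1.1.1.3] false AND false = false
[1.1.1] false OR true OR false = true
[1.1.2.1] true AND true AND true = true
[1.1.2.2.1] true AND true AND true = true
[1.1.2.2] NOT true = false
[1.1.2] true AND false = false
[1.1] exactly-one(true, false) = true
[1] NOT true = false
[2] true → true = true
[root] false AND true = false
Overall: false → refused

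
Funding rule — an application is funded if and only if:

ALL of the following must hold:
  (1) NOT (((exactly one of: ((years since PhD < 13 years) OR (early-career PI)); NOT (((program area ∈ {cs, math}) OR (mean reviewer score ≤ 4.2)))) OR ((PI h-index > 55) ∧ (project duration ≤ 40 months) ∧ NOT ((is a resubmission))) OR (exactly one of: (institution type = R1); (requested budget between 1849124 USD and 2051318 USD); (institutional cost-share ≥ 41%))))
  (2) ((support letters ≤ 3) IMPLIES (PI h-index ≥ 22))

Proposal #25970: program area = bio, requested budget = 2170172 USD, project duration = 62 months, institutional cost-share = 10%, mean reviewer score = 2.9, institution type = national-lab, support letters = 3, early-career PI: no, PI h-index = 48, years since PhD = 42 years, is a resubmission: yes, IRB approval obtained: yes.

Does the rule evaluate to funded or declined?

Funded

Atomic conditions:
  years since PhD < 13 years: 42 < 13 is false
  early-career PI: no → false
  program area ∈ {cs, math}: bio is not in the set → false
  mean reviewer score ≤ 4.2: 2.9 ≤ 4.2 is true
  PI h-index > 55: 48 > 55 is false
  project duration ≤ 40 months: 62 ≤ 40 is false
  is a resubmission: yes → true
  institution type = R1: national-lab == R1 is false
  requested budget between 1849124 USD and 2051318 USD: 2170172 in [1849124, 2051318] is false
  institutional cost-share ≥ 41%: 10 ≥ 41 is false
  support letters ≤ 3: 3 ≤ 3 is true
  PI h-index ≥ 22: 48 ≥ 22 is true
Combine:
[1.1.1.1] false OR false = false
[1.1.1.2.1] false OR true = true
[1.1.1.2] NOT true = false
[1.1.1] exactly-one(false, false) = false
[1.1.2.3] NOT true = false
[1.1.2] false AND false AND false = false
[1.1.3] exactly-one(false, false, false) = false
[1.1] false OR false OR false = false
[1] NOT false = true
[2] true → true = true
[root] true AND true = true
Overall: true → funded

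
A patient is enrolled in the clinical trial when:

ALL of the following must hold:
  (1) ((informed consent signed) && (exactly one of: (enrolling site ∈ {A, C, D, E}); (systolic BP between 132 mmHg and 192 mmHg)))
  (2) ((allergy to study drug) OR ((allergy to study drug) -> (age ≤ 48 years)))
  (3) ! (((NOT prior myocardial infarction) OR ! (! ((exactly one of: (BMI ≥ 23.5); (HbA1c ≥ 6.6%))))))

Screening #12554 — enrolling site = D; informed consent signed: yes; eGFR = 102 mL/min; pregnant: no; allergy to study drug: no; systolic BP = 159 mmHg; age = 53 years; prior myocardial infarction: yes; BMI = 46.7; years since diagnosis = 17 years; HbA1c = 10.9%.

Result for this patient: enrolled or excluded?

Atomic conditions:
  informed consent signed: yes → true
  enrolling site ∈ {A, C, D, E}: D is in the set → true
  systolic BP between 132 mmHg and 192 mmHg: 159 in [132, 192] is true
  allergy to study drug: no → false
  age ≤ 48 years: 53 ≤ 48 is false
  NOT prior myocardial infarction: yes → false
  BMI ≥ 23.5: 46.7 ≥ 23.5 is true
  HbA1c ≥ 6.6%: 10.9 ≥ 6.6 is true
Combine:
[1.2] exactly-one(true, true) = false
[1] true AND false = false
[2.2] false → false (antecedent false ⇒ implication holds) = true
[2] false OR true = true
[3.1.2.1.1] exactly-one(true, true) = false
[3.1.2.1] NOT false = true
[3.1.2] NOT true = false
[3.1] false OR false = false
[3] NOT false = true
[root] false AND true AND true = false
Overall: false → excluded

Excluded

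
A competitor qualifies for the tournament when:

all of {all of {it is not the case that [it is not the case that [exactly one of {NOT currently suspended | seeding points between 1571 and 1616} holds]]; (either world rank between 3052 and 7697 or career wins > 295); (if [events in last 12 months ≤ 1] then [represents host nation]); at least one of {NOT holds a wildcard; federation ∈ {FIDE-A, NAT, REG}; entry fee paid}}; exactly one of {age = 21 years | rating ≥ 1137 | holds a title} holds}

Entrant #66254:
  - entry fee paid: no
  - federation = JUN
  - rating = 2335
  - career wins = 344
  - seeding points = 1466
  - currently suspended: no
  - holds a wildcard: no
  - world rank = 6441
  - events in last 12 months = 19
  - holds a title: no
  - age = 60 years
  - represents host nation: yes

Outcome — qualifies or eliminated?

Atomic conditions:
  NOT currently suspended: no → true
  seeding points between 1571 and 1616: 1466 in [1571, 1616] is false
  world rank between 3052 and 7697: 6441 in [3052, 7697] is true
  career wins > 295: 344 > 295 is true
  events in last 12 months ≤ 1: 19 ≤ 1 is false
  represents host nation: yes → true
  NOT holds a wildcard: no → true
  federation ∈ {FIDE-A, NAT, REG}: JUN is not in the set → false
  entry fee paid: no → false
  age = 21 years: 60 == 21 is false
  rating ≥ 1137: 2335 ≥ 1137 is true
  holds a title: no → false
Combine:
[1.1.1.1] exactly-one(true, false) = true
[1.1.1] NOT true = false
[1.1] NOT false = true
[1.2] true OR true = true
[1.3] false → true (antecedent false ⇒ implication holds) = true
[1.4] true OR false OR false = true
[1] true AND true AND true AND true = true
[2] exactly-one(false, true, false) = true
[root] true AND true = true
Overall: true → qualifies

Qualifies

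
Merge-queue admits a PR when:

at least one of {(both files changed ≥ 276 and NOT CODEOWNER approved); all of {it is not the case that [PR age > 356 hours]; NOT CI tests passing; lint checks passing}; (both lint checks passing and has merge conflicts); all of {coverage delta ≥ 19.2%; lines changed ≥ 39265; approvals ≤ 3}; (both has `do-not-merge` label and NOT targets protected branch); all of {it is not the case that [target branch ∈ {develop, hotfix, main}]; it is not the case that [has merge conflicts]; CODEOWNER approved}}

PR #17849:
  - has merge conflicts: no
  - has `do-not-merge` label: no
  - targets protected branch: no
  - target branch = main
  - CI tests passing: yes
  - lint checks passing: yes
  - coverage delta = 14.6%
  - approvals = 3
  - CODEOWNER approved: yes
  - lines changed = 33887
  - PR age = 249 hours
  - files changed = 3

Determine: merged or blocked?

Blocked

Atomic conditions:
  files changed ≥ 276: 3 ≥ 276 is false
  NOT CODEOWNER approved: yes → false
  PR age > 356 hours: 249 > 356 is false
  NOT CI tests passing: yes → false
  lint checks passing: yes → true
  has merge conflicts: no → false
  coverage delta ≥ 19.2%: 14.6 ≥ 19.2 is false
  lines changed ≥ 39265: 33887 ≥ 39265 is false
  approvals ≤ 3: 3 ≤ 3 is true
  has `do-not-merge` label: no → false
  NOT targets protected branch: no → true
  target branch ∈ {develop, hotfix, main}: main is in the set → true
  CODEOWNER approved: yes → true
Combine:
[1] false AND false = false
[2.1] NOT false = true
[2] true AND false AND true = false
[3] true AND false = false
[4] false AND false AND true = false
[5] false AND true = false
[6.1] NOT true = false
[6.2] NOT false = true
[6] false AND true AND true = false
[root] false OR false OR false OR false OR false OR false = false
Overall: false → blocked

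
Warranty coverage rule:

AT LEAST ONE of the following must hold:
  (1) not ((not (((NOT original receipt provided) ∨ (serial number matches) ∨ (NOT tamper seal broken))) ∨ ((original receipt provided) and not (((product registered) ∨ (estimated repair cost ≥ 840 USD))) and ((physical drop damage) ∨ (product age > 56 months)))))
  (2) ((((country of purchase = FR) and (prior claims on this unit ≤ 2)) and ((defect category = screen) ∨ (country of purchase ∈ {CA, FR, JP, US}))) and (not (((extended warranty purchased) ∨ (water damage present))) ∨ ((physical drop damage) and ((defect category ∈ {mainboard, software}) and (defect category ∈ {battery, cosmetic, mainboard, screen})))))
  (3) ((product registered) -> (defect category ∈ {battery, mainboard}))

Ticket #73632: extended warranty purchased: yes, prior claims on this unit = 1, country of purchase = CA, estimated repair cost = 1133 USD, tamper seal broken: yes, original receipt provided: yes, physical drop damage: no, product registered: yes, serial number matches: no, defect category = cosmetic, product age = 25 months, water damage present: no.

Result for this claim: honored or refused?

Atomic conditions:
  NOT original receipt provided: yes → false
  serial number matches: no → false
  NOT tamper seal broken: yes → false
  original receipt provided: yes → true
  product registered: yes → true
  estimated repair cost ≥ 840 USD: 1133 ≥ 840 is true
  physical drop damage: no → false
  product age > 56 months: 25 > 56 is false
  country of purchase = FR: CA == FR is false
  prior claims on this unit ≤ 2: 1 ≤ 2 is true
  defect category = screen: cosmetic == screen is false
  country of purchase ∈ {CA, FR, JP, US}: CA is in the set → true
  extended warranty purchased: yes → true
  water damage present: no → false
  defect category ∈ {mainboard, software}: cosmetic is not in the set → false
  defect category ∈ {battery, cosmetic, mainboard, screen}: cosmetic is in the set → true
  defect category ∈ {battery, mainboard}: cosmetic is not in the set → false
Combine:
[1.1.1.1] false OR false OR false = false
[1.1.1] NOT false = true
[1.1.2.2.1] true OR true = true
[1.1.2.2] NOT true = false
[1.1.2.3] false OR false = false
[1.1.2] true AND false AND false = false
[1.1] true OR false = true
[1] NOT true = false
[2.1.1] false AND true = false
[2.1.2] false OR true = true
[2.1] false AND true = false
[2.2.1.1] true OR false = true
[2.2.1] NOT true = false
[2.2.2.2] false AND true = false
[2.2.2] false AND false = false
[2.2] false OR false = false
[2] false AND false = false
[3] true → false = false
[root] false OR false OR false = false
Overall: false → refused

Refused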